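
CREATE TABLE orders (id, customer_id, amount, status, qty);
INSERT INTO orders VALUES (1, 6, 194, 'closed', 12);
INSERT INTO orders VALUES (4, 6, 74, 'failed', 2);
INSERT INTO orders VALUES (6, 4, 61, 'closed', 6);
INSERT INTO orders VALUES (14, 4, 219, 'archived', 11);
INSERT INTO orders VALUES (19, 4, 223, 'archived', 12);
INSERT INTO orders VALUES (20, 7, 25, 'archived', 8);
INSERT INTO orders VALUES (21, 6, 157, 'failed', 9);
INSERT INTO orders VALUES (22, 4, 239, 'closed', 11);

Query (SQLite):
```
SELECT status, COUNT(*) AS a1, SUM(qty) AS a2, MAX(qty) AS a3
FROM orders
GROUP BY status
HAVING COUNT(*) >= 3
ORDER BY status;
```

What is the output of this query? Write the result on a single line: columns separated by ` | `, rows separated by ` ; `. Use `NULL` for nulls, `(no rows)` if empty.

archived | 3 | 31 | 12 ; closed | 3 | 29 | 12

Group orders by status.
Per group compute: COUNT(*), SUM(qty), MAX(qty).
HAVING: drop groups with fewer than 3 rows.
  archived: ids {14, 19, 20} → COUNT(*)=3, SUM(qty)=31, MAX(qty)=12
  closed: ids {1, 6, 22} → COUNT(*)=3, SUM(qty)=29, MAX(qty)=12
  failed: ids {4, 21} → COUNT(*)=2, SUM(qty)=11, MAX(qty)=9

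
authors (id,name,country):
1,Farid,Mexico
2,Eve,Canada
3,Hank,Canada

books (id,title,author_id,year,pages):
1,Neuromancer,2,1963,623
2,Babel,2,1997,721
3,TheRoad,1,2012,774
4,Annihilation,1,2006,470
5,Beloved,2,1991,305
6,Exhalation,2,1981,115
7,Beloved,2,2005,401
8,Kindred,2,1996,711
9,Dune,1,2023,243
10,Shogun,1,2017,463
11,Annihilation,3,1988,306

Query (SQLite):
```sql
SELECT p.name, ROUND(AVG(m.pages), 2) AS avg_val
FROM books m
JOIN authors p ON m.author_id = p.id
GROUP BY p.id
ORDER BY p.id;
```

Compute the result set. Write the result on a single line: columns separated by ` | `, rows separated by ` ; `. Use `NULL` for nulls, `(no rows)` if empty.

Join each books row to its authors via author_id.
Group joined rows by authors.id; compute ROUND(AVG(m.pages), 2) per group.
  1: ids {3, 4, 9, 10} → ROUND(AVG(m.pages), 2)=487.5
  2: ids {1, 2, 5, 6, 7, 8} → ROUND(AVG(m.pages), 2)=479.33
  3: ids {11} → ROUND(AVG(m.pages), 2)=306

Farid | 487.5 ; Eve | 479.33 ; Hank | 306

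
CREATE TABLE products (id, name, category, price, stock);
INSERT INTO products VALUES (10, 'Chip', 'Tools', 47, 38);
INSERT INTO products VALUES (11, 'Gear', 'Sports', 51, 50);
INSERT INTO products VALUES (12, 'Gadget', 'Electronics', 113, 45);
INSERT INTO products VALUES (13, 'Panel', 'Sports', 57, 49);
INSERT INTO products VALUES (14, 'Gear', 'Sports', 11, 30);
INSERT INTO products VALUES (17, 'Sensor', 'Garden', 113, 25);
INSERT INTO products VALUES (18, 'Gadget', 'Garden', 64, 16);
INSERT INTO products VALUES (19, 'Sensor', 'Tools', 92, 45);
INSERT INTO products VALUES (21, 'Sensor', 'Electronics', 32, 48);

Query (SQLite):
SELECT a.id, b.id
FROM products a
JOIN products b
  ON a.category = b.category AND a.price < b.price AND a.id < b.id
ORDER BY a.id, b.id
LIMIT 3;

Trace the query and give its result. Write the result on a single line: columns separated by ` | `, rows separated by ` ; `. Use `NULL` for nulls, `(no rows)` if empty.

10 | 19 ; 11 | 13

Pairs (a,b) with same category, a.price < b.price, a.id < b.id.
category groups: Electronics:{12,21} Garden:{17,18} Sports:{11,13,14} Tools:{10,19}
Ordered by (a.id, b.id); first 3.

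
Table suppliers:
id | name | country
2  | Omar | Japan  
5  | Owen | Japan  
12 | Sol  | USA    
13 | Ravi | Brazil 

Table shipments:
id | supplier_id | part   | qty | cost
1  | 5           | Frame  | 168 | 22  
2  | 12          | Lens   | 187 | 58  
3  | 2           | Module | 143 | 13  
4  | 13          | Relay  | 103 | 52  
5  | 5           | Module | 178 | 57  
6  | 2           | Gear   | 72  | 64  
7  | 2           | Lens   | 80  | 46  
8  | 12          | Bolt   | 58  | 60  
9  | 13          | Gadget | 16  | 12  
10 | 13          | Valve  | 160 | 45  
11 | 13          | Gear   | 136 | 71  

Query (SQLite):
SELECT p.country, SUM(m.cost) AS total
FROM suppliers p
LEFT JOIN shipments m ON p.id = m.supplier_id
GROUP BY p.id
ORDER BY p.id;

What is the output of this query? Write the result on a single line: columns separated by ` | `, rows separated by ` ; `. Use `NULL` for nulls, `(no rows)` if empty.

Japan | 123 ; Japan | 79 ; USA | 118 ; Brazil | 180

LEFT JOIN keeps every suppliers row; unmatched ones get NULL for shipments columns.
Group by suppliers.id and compute SUM(m.cost). SUM over an all-NULL group is NULL.
  2: ids {3, 6, 7} → SUM(m.cost)=123
  5: ids {1, 5} → SUM(m.cost)=79
  12: ids {2, 8} → SUM(m.cost)=118
  13: ids {4, 9, 10, 11} → SUM(m.cost)=180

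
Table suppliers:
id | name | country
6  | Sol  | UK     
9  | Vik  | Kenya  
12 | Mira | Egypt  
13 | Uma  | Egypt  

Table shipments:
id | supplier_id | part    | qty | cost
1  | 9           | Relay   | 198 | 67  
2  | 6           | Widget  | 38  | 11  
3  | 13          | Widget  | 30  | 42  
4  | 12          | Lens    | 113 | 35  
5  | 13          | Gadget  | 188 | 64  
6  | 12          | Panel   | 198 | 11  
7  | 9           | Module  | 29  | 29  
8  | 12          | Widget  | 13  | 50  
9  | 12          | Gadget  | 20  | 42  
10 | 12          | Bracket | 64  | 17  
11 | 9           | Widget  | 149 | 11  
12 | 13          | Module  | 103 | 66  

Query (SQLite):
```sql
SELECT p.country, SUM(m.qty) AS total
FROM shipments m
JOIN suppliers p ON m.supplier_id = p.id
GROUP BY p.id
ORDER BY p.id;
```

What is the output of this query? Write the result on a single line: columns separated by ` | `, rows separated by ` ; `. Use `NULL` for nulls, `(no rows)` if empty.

UK | 38 ; Kenya | 376 ; Egypt | 408 ; Egypt | 321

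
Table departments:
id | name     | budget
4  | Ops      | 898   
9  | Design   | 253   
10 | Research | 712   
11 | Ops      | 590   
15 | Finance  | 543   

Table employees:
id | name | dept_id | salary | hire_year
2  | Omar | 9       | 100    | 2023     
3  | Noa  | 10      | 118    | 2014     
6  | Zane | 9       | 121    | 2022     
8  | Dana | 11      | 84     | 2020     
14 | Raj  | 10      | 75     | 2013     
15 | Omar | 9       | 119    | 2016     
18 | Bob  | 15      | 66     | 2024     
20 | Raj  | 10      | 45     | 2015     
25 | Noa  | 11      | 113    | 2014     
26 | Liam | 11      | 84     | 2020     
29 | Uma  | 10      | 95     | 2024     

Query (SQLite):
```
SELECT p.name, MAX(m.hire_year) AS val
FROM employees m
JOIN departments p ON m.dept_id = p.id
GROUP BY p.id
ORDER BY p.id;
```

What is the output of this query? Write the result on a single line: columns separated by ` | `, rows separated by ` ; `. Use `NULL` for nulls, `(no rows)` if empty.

Join each employees row to its departments via dept_id.
Group joined rows by departments.id; compute MAX(m.hire_year) per group.
  9: ids {2, 6, 15} → MAX(m.hire_year)=2023
  10: ids {3, 14, 20, 29} → MAX(m.hire_year)=2024
  11: ids {8, 25, 26} → MAX(m.hire_year)=2020
  15: ids {18} → MAX(m.hire_year)=2024

Design | 2023 ; Research | 2024 ; Ops | 2020 ; Finance | 2024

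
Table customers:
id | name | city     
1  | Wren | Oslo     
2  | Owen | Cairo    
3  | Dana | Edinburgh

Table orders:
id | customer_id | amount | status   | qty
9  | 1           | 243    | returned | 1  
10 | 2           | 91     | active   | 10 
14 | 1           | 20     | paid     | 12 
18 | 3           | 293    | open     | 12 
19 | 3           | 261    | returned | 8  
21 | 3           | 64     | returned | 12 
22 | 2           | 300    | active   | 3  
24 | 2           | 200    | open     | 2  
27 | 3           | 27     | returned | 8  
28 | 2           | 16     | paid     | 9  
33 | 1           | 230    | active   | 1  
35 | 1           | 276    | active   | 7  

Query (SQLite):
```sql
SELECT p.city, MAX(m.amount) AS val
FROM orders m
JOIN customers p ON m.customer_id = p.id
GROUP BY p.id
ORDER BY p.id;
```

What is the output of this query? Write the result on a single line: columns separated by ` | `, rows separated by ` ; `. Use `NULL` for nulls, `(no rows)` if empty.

Oslo | 276 ; Cairo | 300 ; Edinburgh | 293

Join each orders row to its customers via customer_id.
Group joined rows by customers.id; compute MAX(m.amount) per group.
  1: ids {9, 14, 33, 35} → MAX(m.amount)=276
  2: ids {10, 22, 24, 28} → MAX(m.amount)=300
  3: ids {18, 19, 21, 27} → MAX(m.amount)=293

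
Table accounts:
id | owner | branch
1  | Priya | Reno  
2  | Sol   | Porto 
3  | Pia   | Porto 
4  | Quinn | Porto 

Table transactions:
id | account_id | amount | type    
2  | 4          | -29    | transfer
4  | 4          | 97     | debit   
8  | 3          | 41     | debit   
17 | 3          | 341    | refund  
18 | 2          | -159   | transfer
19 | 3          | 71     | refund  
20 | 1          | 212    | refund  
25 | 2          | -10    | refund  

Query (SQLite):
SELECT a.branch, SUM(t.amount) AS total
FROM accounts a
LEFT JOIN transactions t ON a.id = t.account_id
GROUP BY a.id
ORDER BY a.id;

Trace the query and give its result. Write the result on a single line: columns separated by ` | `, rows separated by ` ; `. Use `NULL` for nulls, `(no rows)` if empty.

Reno | 212 ; Porto | -169 ; Porto | 453 ; Porto | 68

LEFT JOIN keeps every accounts row; unmatched ones get NULL for transactions columns.
Group by accounts.id and compute SUM(t.amount). SUM over an all-NULL group is NULL.
  1: ids {20} → SUM(t.amount)=212
  2: ids {18, 25} → SUM(t.amount)=-169
  3: ids {8, 17, 19} → SUM(t.amount)=453
  4: ids {2, 4} → SUM(t.amount)=68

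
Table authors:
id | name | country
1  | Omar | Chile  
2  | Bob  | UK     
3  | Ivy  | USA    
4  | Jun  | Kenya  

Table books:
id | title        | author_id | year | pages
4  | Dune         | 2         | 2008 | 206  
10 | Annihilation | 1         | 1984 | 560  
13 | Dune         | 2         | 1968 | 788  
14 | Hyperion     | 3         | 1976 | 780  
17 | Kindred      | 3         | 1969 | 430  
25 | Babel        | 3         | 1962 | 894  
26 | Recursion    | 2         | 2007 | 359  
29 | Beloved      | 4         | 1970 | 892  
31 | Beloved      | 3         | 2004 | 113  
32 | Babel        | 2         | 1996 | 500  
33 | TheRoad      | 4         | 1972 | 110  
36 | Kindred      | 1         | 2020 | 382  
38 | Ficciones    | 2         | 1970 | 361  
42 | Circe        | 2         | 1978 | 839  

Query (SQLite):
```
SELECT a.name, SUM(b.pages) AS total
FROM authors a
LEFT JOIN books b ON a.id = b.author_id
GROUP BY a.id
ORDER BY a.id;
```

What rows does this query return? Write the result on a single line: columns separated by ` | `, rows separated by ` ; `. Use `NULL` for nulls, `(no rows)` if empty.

LEFT JOIN keeps every authors row; unmatched ones get NULL for books columns.
Group by authors.id and compute SUM(b.pages). SUM over an all-NULL group is NULL.
  1: ids {10, 36} → SUM(b.pages)=942
  2: ids {4, 13, 26, 32, 38, 42} → SUM(b.pages)=3053
  3: ids {14, 17, 25, 31} → SUM(b.pages)=2217
  4: ids {29, 33} → SUM(b.pages)=1002

Omar | 942 ; Bob | 3053 ; Ivy | 2217 ; Jun | 1002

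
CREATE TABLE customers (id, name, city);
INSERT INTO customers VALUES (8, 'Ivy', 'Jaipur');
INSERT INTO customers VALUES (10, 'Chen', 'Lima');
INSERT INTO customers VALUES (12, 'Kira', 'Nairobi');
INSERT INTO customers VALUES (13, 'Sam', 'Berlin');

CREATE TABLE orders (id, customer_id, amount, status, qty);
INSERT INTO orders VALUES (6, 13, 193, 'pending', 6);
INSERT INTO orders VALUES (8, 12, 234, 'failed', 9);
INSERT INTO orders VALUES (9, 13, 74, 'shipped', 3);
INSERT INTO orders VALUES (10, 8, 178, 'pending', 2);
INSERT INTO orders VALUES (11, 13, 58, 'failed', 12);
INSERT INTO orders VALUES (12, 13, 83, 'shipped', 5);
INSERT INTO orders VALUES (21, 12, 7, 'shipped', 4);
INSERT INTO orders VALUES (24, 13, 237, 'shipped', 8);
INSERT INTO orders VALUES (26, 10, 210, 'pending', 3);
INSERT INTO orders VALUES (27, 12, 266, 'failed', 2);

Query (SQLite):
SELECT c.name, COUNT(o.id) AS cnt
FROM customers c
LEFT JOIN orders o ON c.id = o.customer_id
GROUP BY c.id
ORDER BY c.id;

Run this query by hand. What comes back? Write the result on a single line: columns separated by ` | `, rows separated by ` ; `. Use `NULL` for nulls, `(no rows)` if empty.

Ivy | 1 ; Chen | 1 ; Kira | 3 ; Sam | 5

LEFT JOIN keeps every customers row; unmatched ones get NULL for orders columns.
Group by customers.id and compute COUNT(o.id). COUNT(col) of an all-NULL group is 0.
  8: ids {10} → COUNT(o.id)=1
  10: ids {26} → COUNT(o.id)=1
  12: ids {8, 21, 27} → COUNT(o.id)=3
  13: ids {6, 9, 11, 12, 24} → COUNT(o.id)=5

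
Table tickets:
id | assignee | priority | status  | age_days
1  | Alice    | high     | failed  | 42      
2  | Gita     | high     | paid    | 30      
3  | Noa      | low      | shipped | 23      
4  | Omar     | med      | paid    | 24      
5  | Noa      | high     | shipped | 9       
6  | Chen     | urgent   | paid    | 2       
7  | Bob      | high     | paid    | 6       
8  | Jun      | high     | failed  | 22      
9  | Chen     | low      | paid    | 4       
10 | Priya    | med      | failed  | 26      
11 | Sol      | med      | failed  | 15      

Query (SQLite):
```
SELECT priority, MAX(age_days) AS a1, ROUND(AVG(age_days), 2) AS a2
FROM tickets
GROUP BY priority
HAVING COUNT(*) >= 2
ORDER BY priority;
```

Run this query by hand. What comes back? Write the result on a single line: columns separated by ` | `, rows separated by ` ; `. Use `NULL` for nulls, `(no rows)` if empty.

high | 42 | 21.8 ; low | 23 | 13.5 ; med | 26 | 21.67

Group tickets by priority.
Per group compute: MAX(age_days), ROUND(AVG(age_days), 2).
HAVING: drop groups with fewer than 2 rows.
  high: ids {1, 2, 5, 7, 8} → MAX(age_days)=42, ROUND(AVG(age_days), 2)=21.8
  low: ids {3, 9} → MAX(age_days)=23, ROUND(AVG(age_days), 2)=13.5
  med: ids {4, 10, 11} → MAX(age_days)=26, ROUND(AVG(age_days), 2)=21.67
  urgent: ids {6} → MAX(age_days)=2, ROUND(AVG(age_days), 2)=2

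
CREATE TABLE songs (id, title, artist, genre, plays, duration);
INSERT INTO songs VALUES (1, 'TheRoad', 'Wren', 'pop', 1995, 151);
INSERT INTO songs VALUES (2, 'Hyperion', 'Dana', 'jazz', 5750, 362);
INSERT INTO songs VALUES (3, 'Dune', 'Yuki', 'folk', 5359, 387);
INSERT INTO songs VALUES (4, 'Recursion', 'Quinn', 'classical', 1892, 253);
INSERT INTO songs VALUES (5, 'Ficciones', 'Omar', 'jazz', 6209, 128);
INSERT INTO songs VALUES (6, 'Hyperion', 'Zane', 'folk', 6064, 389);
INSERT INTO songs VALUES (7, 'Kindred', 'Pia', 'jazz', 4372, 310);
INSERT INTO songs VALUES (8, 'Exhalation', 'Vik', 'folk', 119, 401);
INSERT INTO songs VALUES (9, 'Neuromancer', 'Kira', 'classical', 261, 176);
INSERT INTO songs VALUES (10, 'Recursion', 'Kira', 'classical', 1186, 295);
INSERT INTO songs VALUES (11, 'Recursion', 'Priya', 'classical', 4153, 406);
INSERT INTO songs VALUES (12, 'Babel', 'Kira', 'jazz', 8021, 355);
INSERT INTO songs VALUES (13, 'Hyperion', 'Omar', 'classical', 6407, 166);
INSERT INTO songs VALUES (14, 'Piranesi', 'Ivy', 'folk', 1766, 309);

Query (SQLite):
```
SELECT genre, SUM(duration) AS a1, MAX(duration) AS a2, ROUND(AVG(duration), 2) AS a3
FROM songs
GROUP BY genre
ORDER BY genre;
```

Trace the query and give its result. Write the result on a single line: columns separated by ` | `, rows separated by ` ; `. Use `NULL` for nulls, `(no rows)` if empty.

classical | 1296 | 406 | 259.2 ; folk | 1486 | 401 | 371.5 ; jazz | 1155 | 362 | 288.75 ; pop | 151 | 151 | 151

Group songs by genre.
Per group compute: SUM(duration), MAX(duration), ROUND(AVG(duration), 2).
  classical: ids {4, 9, 10, 11, 13} → SUM(duration)=1296, MAX(duration)=406, ROUND(AVG(duration), 2)=259.2
  folk: ids {3, 6, 8, 14} → SUM(duration)=1486, MAX(duration)=401, ROUND(AVG(duration), 2)=371.5
  jazz: ids {2, 5, 7, 12} → SUM(duration)=1155, MAX(duration)=362, ROUND(AVG(duration), 2)=288.75
  pop: ids {1} → SUM(duration)=151, MAX(duration)=151, ROUND(AVG(duration), 2)=151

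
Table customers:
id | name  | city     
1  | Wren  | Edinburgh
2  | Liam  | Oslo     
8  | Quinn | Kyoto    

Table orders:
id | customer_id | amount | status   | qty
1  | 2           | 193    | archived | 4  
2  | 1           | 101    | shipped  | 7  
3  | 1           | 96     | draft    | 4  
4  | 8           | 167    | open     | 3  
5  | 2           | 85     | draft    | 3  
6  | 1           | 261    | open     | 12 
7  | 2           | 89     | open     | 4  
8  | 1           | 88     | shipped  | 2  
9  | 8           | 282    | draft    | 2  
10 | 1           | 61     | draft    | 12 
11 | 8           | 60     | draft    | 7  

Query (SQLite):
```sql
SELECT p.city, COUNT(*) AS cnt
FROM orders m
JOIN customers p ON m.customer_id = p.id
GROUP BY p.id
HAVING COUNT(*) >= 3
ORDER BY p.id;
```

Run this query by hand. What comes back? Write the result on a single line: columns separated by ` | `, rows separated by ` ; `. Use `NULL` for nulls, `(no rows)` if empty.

Edinburgh | 5 ; Oslo | 3 ; Kyoto | 3

Join each orders row to its customers via customer_id.
Group joined rows by customers.id; compute COUNT(*) per group.
HAVING: keep groups with count ≥ 3.
  1: ids {2, 3, 6, 8, 10} → COUNT(*)=5
  2: ids {1, 5, 7} → COUNT(*)=3
  8: ids {4, 9, 11} → COUNT(*)=3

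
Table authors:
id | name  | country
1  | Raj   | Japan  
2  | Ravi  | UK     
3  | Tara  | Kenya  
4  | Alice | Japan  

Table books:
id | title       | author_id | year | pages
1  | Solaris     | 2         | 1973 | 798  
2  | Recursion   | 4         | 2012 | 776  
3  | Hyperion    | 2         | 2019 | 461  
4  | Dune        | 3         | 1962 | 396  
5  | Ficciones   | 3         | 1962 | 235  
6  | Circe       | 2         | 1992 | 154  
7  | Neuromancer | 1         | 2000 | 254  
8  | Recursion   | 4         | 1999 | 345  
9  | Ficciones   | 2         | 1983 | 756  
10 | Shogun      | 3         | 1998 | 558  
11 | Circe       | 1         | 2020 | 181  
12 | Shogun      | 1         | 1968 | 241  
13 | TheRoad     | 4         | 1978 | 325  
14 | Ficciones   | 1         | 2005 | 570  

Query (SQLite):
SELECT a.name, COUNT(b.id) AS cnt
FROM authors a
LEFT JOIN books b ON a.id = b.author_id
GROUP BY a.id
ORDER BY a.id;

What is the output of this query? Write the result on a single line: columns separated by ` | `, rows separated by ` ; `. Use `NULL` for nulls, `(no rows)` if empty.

LEFT JOIN keeps every authors row; unmatched ones get NULL for books columns.
Group by authors.id and compute COUNT(b.id). COUNT(col) of an all-NULL group is 0.
  1: ids {7, 11, 12, 14} → COUNT(b.id)=4
  2: ids {1, 3, 6, 9} → COUNT(b.id)=4
  3: ids {4, 5, 10} → COUNT(b.id)=3
  4: ids {2, 8, 13} → COUNT(b.id)=3

Raj | 4 ; Ravi | 4 ; Tara | 3 ; Alice | 3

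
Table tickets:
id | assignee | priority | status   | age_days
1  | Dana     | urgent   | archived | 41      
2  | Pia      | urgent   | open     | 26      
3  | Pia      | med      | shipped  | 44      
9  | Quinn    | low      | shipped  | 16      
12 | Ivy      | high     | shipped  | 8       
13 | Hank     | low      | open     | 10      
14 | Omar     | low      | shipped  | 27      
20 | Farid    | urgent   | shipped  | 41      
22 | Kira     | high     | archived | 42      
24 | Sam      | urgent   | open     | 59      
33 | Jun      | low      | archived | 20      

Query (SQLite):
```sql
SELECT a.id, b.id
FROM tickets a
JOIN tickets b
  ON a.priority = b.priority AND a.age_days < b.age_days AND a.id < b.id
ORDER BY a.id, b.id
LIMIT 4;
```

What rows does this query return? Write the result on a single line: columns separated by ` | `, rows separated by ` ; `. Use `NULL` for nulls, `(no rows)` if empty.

1 | 24 ; 2 | 20 ; 2 | 24 ; 9 | 14

Pairs (a,b) with same priority, a.age_days < b.age_days, a.id < b.id.
priority groups: high:{12,22} low:{9,13,14,33} med:{3} urgent:{1,2,20,24}
Ordered by (a.id, b.id); first 4.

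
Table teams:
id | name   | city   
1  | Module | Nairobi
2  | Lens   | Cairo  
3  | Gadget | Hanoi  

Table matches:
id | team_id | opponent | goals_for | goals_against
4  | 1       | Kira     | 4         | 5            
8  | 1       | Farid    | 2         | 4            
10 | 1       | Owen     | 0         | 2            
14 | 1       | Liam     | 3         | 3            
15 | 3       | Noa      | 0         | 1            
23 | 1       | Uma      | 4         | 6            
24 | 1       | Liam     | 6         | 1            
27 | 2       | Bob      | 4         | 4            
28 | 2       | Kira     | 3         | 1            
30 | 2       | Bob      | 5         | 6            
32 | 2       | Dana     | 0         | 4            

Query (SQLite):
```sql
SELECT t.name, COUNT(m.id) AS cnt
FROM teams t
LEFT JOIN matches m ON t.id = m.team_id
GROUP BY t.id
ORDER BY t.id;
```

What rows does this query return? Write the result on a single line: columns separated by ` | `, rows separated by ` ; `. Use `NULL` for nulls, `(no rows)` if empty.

LEFT JOIN keeps every teams row; unmatched ones get NULL for matches columns.
Group by teams.id and compute COUNT(m.id). COUNT(col) of an all-NULL group is 0.
  1: ids {4, 8, 10, 14, 23, 24} → COUNT(m.id)=6
  2: ids {27, 28, 30, 32} → COUNT(m.id)=4
  3: ids {15} → COUNT(m.id)=1

Module | 6 ; Lens | 4 ; Gadget | 1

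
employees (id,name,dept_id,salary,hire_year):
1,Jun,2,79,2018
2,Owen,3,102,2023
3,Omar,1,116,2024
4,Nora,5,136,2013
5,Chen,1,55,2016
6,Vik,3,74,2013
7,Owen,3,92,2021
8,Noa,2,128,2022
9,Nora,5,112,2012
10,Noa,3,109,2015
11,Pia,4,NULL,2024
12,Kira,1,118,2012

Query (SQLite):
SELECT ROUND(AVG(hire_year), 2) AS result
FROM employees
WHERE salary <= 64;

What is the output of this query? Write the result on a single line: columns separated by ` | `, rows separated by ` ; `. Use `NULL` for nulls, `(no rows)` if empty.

Rows where salary <= 64 → hire_year values: [2016].
AVG = 2016 / 1 (rounded to 2 dp).

2016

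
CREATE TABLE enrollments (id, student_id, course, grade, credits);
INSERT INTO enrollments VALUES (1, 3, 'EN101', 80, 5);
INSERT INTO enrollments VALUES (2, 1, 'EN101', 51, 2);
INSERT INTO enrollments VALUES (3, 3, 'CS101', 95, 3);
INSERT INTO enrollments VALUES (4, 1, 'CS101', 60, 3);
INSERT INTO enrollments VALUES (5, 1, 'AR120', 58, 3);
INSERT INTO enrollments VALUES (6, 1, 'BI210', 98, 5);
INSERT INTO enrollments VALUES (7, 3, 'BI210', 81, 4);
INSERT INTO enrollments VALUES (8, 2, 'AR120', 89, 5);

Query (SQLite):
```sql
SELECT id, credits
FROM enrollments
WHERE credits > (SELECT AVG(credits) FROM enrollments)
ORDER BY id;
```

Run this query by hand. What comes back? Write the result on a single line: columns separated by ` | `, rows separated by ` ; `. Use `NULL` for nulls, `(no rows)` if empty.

1 | 5 ; 6 | 5 ; 7 | 4 ; 8 | 5

Scalar subquery: AVG(credits) over all enrollments rows = 3.75.
Keep rows where credits > that value.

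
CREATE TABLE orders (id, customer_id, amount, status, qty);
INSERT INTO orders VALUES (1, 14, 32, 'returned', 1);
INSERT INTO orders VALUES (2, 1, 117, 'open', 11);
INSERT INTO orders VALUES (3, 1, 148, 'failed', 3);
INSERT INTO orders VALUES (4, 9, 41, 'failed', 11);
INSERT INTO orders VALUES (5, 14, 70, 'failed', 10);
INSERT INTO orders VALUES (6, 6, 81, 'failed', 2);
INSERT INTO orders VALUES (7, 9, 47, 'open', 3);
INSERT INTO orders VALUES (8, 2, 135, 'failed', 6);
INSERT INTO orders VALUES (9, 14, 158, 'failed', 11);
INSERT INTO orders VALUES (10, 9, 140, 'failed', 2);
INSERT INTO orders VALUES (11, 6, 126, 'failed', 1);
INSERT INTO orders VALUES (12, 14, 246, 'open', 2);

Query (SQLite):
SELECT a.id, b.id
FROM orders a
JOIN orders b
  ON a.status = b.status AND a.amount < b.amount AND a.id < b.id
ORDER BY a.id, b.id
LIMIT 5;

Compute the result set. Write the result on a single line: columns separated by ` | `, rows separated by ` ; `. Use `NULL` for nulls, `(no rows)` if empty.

Pairs (a,b) with same status, a.amount < b.amount, a.id < b.id.
status groups: failed:{3,4,5,6,8,9,10,11} open:{2,7,12} returned:{1}
Ordered by (a.id, b.id); first 5.

2 | 12 ; 3 | 9 ; 4 | 5 ; 4 | 6 ; 4 | 8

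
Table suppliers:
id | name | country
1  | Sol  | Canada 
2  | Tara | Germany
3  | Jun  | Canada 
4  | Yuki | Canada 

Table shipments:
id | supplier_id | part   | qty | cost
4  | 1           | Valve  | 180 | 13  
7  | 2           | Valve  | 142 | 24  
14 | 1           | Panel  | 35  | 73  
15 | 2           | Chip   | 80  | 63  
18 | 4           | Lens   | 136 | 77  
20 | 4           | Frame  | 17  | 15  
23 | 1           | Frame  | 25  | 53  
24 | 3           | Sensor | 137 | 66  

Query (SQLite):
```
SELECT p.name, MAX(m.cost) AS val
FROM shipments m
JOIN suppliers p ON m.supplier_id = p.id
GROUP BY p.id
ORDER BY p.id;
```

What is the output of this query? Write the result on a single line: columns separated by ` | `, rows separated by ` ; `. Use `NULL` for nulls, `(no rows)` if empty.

Join each shipments row to its suppliers via supplier_id.
Group joined rows by suppliers.id; compute MAX(m.cost) per group.
  1: ids {4, 14, 23} → MAX(m.cost)=73
  2: ids {7, 15} → MAX(m.cost)=63
  3: ids {24} → MAX(m.cost)=66
  4: ids {18, 20} → MAX(m.cost)=77

Sol | 73 ; Tara | 63 ; Jun | 66 ; Yuki | 77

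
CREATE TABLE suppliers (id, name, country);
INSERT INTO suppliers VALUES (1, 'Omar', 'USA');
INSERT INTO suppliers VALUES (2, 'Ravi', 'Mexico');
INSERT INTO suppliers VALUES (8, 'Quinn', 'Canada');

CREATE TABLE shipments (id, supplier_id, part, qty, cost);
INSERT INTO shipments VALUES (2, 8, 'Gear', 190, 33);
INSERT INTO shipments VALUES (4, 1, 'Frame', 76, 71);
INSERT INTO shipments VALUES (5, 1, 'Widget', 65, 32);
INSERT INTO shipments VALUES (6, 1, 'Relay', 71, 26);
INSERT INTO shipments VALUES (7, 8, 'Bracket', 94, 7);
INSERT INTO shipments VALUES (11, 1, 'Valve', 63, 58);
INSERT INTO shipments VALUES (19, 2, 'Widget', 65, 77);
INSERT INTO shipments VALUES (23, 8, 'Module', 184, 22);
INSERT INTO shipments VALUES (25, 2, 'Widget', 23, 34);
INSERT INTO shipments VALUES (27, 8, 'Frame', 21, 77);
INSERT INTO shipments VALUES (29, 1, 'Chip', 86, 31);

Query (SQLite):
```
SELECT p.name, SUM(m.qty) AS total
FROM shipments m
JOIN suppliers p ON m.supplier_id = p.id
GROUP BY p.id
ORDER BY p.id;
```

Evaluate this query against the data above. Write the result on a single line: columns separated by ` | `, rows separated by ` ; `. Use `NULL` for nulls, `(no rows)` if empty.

Omar | 361 ; Ravi | 88 ; Quinn | 489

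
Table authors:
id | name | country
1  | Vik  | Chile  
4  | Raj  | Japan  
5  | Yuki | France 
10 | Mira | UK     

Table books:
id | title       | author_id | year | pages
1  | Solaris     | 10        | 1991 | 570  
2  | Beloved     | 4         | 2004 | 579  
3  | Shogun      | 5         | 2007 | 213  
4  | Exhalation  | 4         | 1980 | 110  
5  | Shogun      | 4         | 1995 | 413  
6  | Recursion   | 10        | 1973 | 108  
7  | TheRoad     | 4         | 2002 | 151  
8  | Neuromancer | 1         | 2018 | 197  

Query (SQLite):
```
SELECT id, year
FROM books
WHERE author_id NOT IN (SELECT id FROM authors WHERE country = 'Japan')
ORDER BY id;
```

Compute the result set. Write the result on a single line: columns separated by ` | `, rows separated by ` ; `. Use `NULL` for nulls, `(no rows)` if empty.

1 | 1991 ; 3 | 2007 ; 6 | 1973 ; 8 | 2018

Inner query: authors.id where country = 'Japan'.
Outer: keep books rows whose author_id is not in that set.
Inner query → {4}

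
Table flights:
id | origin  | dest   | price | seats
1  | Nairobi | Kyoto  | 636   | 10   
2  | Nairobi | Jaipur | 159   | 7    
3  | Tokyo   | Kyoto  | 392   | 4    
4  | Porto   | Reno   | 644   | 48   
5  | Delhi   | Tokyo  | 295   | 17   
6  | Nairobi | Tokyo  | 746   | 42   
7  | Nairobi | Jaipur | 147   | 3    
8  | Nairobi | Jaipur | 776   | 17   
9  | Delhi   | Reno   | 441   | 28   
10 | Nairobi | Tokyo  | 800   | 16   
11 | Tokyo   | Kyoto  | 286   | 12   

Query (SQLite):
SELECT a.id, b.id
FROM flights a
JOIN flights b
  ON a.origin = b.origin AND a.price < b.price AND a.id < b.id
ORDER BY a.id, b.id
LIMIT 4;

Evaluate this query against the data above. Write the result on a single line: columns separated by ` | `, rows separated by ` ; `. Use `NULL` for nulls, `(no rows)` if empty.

Pairs (a,b) with same origin, a.price < b.price, a.id < b.id.
origin groups: Delhi:{5,9} Nairobi:{1,2,6,7,8,10} Porto:{4} Tokyo:{3,11}
Ordered by (a.id, b.id); first 4.

1 | 6 ; 1 | 8 ; 1 | 10 ; 2 | 6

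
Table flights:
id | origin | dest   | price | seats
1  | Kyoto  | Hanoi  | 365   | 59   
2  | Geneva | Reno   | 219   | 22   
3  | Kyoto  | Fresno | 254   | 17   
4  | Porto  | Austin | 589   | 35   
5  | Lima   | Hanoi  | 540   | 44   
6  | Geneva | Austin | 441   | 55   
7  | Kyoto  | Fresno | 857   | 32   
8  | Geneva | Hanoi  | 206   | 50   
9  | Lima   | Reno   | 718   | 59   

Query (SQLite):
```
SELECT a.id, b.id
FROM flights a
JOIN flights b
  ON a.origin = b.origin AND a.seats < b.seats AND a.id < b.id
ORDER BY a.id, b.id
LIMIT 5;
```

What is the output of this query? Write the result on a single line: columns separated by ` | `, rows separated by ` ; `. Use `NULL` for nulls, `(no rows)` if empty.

Pairs (a,b) with same origin, a.seats < b.seats, a.id < b.id.
origin groups: Geneva:{2,6,8} Kyoto:{1,3,7} Lima:{5,9} Porto:{4}
Ordered by (a.id, b.id); first 5.

2 | 6 ; 2 | 8 ; 3 | 7 ; 5 | 9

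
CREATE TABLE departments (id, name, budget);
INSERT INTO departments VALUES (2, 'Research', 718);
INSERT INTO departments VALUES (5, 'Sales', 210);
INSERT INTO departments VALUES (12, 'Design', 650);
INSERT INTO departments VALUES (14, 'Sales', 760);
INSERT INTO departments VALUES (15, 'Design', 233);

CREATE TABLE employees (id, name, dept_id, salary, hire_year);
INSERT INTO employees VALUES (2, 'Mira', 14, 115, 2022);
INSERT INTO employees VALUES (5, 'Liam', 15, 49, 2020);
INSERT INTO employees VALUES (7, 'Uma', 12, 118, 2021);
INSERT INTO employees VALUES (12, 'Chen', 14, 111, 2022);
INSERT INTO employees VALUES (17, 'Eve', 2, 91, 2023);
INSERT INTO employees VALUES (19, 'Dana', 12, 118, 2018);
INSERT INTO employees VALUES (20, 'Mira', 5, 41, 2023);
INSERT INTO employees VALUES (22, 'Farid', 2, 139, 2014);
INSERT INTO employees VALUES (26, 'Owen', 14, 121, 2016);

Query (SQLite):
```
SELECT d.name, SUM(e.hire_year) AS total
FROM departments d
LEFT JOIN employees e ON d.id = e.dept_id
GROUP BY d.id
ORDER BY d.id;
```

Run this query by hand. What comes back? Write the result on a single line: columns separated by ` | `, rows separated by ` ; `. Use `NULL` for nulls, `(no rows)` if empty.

Research | 4037 ; Sales | 2023 ; Design | 4039 ; Sales | 6060 ; Design | 2020

LEFT JOIN keeps every departments row; unmatched ones get NULL for employees columns.
Group by departments.id and compute SUM(e.hire_year). SUM over an all-NULL group is NULL.
  2: ids {17, 22} → SUM(e.hire_year)=4037
  5: ids {20} → SUM(e.hire_year)=2023
  12: ids {7, 19} → SUM(e.hire_year)=4039
  14: ids {2, 12, 26} → SUM(e.hire_year)=6060
  15: ids {5} → SUM(e.hire_year)=2020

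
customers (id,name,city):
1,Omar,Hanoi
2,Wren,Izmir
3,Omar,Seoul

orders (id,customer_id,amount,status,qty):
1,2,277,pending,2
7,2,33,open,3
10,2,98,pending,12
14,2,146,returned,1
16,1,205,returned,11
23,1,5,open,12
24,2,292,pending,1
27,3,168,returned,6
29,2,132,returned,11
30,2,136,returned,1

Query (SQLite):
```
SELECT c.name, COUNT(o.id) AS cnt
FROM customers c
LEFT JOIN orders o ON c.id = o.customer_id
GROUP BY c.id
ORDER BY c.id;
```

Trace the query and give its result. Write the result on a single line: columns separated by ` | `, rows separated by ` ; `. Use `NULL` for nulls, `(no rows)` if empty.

Omar | 2 ; Wren | 7 ; Omar | 1

LEFT JOIN keeps every customers row; unmatched ones get NULL for orders columns.
Group by customers.id and compute COUNT(o.id). COUNT(col) of an all-NULL group is 0.
  1: ids {16, 23} → COUNT(o.id)=2
  2: ids {1, 7, 10, 14, 24, 29, 30} → COUNT(o.id)=7
  3: ids {27} → COUNT(o.id)=1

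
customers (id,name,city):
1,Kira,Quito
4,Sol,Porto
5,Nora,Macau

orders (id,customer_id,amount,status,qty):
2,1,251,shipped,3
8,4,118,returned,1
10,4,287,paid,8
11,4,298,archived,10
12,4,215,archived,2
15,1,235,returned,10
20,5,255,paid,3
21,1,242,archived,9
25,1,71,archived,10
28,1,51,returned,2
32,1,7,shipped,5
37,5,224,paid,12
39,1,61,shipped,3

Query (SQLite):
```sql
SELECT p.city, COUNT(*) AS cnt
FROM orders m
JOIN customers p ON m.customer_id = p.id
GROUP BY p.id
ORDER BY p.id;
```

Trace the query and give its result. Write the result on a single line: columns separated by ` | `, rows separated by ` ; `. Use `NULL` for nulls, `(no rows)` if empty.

Quito | 7 ; Porto | 4 ; Macau | 2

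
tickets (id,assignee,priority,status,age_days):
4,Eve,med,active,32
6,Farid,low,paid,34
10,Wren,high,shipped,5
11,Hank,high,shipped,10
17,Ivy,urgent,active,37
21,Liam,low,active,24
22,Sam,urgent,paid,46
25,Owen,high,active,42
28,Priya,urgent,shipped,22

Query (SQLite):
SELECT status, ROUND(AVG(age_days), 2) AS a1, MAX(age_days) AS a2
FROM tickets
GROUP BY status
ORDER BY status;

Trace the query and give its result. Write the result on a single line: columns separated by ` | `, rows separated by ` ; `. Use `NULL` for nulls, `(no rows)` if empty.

active | 33.75 | 42 ; paid | 40 | 46 ; shipped | 12.33 | 22

Group tickets by status.
Per group compute: ROUND(AVG(age_days), 2), MAX(age_days).
  active: ids {4, 17, 21, 25} → ROUND(AVG(age_days), 2)=33.75, MAX(age_days)=42
  paid: ids {6, 22} → ROUND(AVG(age_days), 2)=40, MAX(age_days)=46
  shipped: ids {10, 11, 28} → ROUND(AVG(age_days), 2)=12.33, MAX(age_days)=22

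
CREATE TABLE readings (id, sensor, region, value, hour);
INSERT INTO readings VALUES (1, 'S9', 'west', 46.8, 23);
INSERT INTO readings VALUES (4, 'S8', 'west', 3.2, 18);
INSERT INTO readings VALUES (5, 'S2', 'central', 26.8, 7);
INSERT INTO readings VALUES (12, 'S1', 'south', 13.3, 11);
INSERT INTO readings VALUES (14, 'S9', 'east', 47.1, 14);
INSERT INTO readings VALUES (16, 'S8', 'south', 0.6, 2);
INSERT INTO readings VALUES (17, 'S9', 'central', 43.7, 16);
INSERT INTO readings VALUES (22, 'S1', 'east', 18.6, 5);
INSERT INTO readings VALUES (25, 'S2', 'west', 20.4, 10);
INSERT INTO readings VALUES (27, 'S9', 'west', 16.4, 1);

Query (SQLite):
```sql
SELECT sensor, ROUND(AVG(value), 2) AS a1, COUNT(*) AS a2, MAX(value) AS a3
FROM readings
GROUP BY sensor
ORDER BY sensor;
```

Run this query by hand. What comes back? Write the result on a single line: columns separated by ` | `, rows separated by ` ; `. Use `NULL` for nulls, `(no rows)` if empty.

Group readings by sensor.
Per group compute: ROUND(AVG(value), 2), COUNT(*), MAX(value).
  S1: ids {12, 22} → ROUND(AVG(value), 2)=15.95, COUNT(*)=2, MAX(value)=18.6
  S2: ids {5, 25} → ROUND(AVG(value), 2)=23.6, COUNT(*)=2, MAX(value)=26.8
  S8: ids {4, 16} → ROUND(AVG(value), 2)=1.9, COUNT(*)=2, MAX(value)=3.2
  S9: ids {1, 14, 17, 27} → ROUND(AVG(value), 2)=38.5, COUNT(*)=4, MAX(value)=47.1

S1 | 15.95 | 2 | 18.6 ; S2 | 23.6 | 2 | 26.8 ; S8 | 1.9 | 2 | 3.2 ; S9 | 38.5 | 4 | 47.1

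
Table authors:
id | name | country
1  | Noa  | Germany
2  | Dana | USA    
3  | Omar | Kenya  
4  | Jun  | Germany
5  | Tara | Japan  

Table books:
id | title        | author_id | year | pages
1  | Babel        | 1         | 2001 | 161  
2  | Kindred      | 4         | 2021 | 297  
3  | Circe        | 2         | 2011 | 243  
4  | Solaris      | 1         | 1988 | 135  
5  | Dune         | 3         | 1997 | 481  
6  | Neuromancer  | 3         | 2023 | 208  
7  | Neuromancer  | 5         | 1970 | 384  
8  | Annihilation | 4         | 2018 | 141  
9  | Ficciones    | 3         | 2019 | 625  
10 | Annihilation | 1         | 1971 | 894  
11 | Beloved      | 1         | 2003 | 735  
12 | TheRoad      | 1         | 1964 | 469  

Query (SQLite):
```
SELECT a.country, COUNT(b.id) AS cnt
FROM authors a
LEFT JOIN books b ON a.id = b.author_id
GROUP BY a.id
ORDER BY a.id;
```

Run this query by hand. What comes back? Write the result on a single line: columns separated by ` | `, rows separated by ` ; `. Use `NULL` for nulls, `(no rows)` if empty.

Germany | 5 ; USA | 1 ; Kenya | 3 ; Germany | 2 ; Japan | 1

LEFT JOIN keeps every authors row; unmatched ones get NULL for books columns.
Group by authors.id and compute COUNT(b.id). COUNT(col) of an all-NULL group is 0.
  1: ids {1, 4, 10, 11, 12} → COUNT(b.id)=5
  2: ids {3} → COUNT(b.id)=1
  3: ids {5, 6, 9} → COUNT(b.id)=3
  4: ids {2, 8} → COUNT(b.id)=2
  5: ids {7} → COUNT(b.id)=1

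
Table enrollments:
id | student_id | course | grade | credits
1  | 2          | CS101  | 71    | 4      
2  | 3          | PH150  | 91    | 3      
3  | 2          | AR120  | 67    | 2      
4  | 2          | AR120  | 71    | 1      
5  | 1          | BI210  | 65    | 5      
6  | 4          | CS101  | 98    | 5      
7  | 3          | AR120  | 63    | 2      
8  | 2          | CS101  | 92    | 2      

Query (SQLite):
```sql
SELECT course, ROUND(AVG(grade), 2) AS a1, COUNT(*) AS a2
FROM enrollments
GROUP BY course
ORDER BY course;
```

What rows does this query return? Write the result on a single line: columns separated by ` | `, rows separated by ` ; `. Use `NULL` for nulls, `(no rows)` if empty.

Group enrollments by course.
Per group compute: ROUND(AVG(grade), 2), COUNT(*).
  AR120: ids {3, 4, 7} → ROUND(AVG(grade), 2)=67, COUNT(*)=3
  BI210: ids {5} → ROUND(AVG(grade), 2)=65, COUNT(*)=1
  CS101: ids {1, 6, 8} → ROUND(AVG(grade), 2)=87, COUNT(*)=3
  PH150: ids {2} → ROUND(AVG(grade), 2)=91, COUNT(*)=1

AR120 | 67 | 3 ; BI210 | 65 | 1 ; CS101 | 87 | 3 ; PH150 | 91 | 1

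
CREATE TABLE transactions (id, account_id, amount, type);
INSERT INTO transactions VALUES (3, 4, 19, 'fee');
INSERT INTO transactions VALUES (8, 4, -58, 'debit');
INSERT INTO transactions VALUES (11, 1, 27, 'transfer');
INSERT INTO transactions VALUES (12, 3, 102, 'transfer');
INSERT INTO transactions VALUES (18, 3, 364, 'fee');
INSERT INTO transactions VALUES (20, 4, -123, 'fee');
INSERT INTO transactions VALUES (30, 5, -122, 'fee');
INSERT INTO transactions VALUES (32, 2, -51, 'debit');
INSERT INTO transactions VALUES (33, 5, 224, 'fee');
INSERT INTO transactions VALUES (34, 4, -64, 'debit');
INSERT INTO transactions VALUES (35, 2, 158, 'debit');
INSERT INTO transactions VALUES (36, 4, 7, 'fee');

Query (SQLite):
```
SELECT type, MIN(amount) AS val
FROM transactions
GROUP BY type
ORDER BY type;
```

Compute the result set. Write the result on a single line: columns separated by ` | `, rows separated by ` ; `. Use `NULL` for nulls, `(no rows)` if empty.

debit | -64 ; fee | -123 ; transfer | 27

Partition transactions by type; compute MIN(amount) within each group.
  debit: ids {8, 32, 34, 35} → MIN(amount)=-64
  fee: ids {3, 18, 20, 30, 33, 36} → MIN(amount)=-123
  transfer: ids {11, 12} → MIN(amount)=27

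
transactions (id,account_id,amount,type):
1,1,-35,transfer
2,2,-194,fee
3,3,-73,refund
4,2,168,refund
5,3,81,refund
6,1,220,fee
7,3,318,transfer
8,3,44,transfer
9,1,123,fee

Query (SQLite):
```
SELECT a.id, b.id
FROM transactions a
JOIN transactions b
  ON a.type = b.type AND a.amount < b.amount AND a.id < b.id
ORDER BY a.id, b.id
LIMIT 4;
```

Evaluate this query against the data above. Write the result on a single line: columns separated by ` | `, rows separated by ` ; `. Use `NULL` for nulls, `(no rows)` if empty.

1 | 7 ; 1 | 8 ; 2 | 6 ; 2 | 9

Pairs (a,b) with same type, a.amount < b.amount, a.id < b.id.
type groups: fee:{2,6,9} refund:{3,4,5} transfer:{1,7,8}
Ordered by (a.id, b.id); first 4.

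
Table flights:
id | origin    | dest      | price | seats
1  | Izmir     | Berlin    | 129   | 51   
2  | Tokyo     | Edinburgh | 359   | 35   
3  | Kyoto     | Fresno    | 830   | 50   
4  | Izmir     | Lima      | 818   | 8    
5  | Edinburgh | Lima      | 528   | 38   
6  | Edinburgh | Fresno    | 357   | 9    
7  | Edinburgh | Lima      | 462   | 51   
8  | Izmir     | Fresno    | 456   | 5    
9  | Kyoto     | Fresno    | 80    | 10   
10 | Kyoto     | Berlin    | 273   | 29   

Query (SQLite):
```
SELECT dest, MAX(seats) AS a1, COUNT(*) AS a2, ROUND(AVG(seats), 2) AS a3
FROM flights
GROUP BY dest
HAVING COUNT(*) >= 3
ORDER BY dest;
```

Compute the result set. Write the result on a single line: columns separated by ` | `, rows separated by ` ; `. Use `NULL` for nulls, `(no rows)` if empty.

Fresno | 50 | 4 | 18.5 ; Lima | 51 | 3 | 32.33

Group flights by dest.
Per group compute: MAX(seats), COUNT(*), ROUND(AVG(seats), 2).
HAVING: drop groups with fewer than 3 rows.
  Berlin: ids {1, 10} → MAX(seats)=51, COUNT(*)=2, ROUND(AVG(seats), 2)=40
  Edinburgh: ids {2} → MAX(seats)=35, COUNT(*)=1, ROUND(AVG(seats), 2)=35
  Fresno: ids {3, 6, 8, 9} → MAX(seats)=50, COUNT(*)=4, ROUND(AVG(seats), 2)=18.5
  Lima: ids {4, 5, 7} → MAX(seats)=51, COUNT(*)=3, ROUND(AVG(seats), 2)=32.33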